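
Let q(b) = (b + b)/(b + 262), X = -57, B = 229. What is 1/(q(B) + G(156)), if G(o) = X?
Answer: -491/27529 ≈ -0.017836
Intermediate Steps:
G(o) = -57
q(b) = 2*b/(262 + b) (q(b) = (2*b)/(262 + b) = 2*b/(262 + b))
1/(q(B) + G(156)) = 1/(2*229/(262 + 229) - 57) = 1/(2*229/491 - 57) = 1/(2*229*(1/491) - 57) = 1/(458/491 - 57) = 1/(-27529/491) = -491/27529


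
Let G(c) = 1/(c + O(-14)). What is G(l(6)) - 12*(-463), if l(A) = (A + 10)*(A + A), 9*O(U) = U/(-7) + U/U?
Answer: 3205815/577 ≈ 5556.0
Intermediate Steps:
O(U) = ⅑ - U/63 (O(U) = (U/(-7) + U/U)/9 = (U*(-⅐) + 1)/9 = (-U/7 + 1)/9 = (1 - U/7)/9 = ⅑ - U/63)
l(A) = 2*A*(10 + A) (l(A) = (10 + A)*(2*A) = 2*A*(10 + A))
G(c) = 1/(⅓ + c) (G(c) = 1/(c + (⅑ - 1/63*(-14))) = 1/(c + (⅑ + 2/9)) = 1/(c + ⅓) = 1/(⅓ + c))
G(l(6)) - 12*(-463) = 3/(1 + 3*(2*6*(10 + 6))) - 12*(-463) = 3/(1 + 3*(2*6*16)) - 1*(-5556) = 3/(1 + 3*192) + 5556 = 3/(1 + 576) + 5556 = 3/577 + 5556 = 3205815/577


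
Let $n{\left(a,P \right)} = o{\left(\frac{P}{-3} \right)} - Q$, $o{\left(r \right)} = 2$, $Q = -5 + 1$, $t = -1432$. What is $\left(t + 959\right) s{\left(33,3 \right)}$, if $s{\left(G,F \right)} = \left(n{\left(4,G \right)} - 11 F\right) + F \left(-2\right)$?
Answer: $15609$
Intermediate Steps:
$Q = -4$
$n{\left(a,P \right)} = 6$ ($n{\left(a,P \right)} = 2 - -4 = 2 + 4 = 6$)
$s{\left(G,F \right)} = 6 - 13 F$ ($s{\left(G,F \right)} = \left(6 - 11 F\right) + F \left(-2\right) = \left(6 - 11 F\right) - 2 F = 6 - 13 F$)
$\left(t + 959\right) s{\left(33,3 \right)} = \left(-1432 + 959\right) \left(6 - 39\right) = - 473 \left(6 - 39\right) = \left(-473\right) \left(-33\right) = 15609$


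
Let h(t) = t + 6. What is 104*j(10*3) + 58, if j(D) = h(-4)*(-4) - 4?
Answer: -1190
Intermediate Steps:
h(t) = 6 + t
j(D) = -12 (j(D) = (6 - 4)*(-4) - 4 = 2*(-4) - 4 = -8 - 4 = -12)
104*j(10*3) + 58 = 104*(-12) + 58 = -1248 + 58 = -1190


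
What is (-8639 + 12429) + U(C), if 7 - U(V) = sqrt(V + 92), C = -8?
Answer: 3797 - 2*sqrt(21) ≈ 3787.8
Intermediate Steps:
U(V) = 7 - sqrt(92 + V) (U(V) = 7 - sqrt(V + 92) = 7 - sqrt(92 + V))
(-8639 + 12429) + U(C) = (-8639 + 12429) + (7 - sqrt(92 - 8)) = 3790 + (7 - sqrt(84)) = 3790 + (7 - 2*sqrt(21)) = 3797 - 2*sqrt(21)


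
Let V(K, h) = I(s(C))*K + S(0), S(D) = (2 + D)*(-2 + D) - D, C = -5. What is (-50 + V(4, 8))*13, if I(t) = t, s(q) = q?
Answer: -962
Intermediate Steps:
S(D) = -D + (-2 + D)*(2 + D) (S(D) = (-2 + D)*(2 + D) - D = -D + (-2 + D)*(2 + D))
V(K, h) = -4 - 5*K (V(K, h) = -5*K + (-4 + 0**2 - 1*0) = -5*K + (-4 + 0 + 0) = -5*K - 4 = -4 - 5*K)
(-50 + V(4, 8))*13 = (-50 + (-4 - 5*4))*13 = (-50 + (-4 - 20))*13 = (-50 - 24)*13 = -74*13 = -962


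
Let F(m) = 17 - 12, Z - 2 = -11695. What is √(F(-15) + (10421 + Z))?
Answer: I*√1267 ≈ 35.595*I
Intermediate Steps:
Z = -11693 (Z = 2 - 11695 = -11693)
F(m) = 5
√(F(-15) + (10421 + Z)) = √(5 + (10421 - 11693)) = √(5 - 1272) = √(-1267) = I*√1267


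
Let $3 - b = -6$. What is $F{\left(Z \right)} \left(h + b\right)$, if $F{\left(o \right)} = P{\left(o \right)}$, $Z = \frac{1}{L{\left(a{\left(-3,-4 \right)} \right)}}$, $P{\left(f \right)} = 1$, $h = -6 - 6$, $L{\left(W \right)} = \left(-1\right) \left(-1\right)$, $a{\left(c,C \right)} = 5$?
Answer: $-3$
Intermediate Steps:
$L{\left(W \right)} = 1$
$h = -12$ ($h = -6 - 6 = -12$)
$b = 9$ ($b = 3 - -6 = 3 + 6 = 9$)
$Z = 1$ ($Z = 1^{-1} = 1$)
$F{\left(o \right)} = 1$
$F{\left(Z \right)} \left(h + b\right) = 1 \left(-12 + 9\right) = 1 \left(-3\right) = -3$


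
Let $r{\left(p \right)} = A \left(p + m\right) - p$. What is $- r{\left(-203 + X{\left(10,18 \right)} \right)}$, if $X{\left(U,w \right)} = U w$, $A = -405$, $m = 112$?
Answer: $36022$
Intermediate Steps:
$r{\left(p \right)} = -45360 - 406 p$ ($r{\left(p \right)} = - 405 \left(p + 112\right) - p = - 405 \left(112 + p\right) - p = \left(-45360 - 405 p\right) - p = -45360 - 406 p$)
$- r{\left(-203 + X{\left(10,18 \right)} \right)} = - (-45360 - 406 \left(-203 + 10 \cdot 18\right)) = - (-45360 - 406 \left(-203 + 180\right)) = - (-45360 - -9338) = - (-45360 + 9338) = \left(-1\right) \left(-36022\right) = 36022$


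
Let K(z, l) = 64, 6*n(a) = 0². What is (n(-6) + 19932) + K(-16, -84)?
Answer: 19996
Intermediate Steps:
n(a) = 0 (n(a) = (⅙)*0² = (⅙)*0 = 0)
(n(-6) + 19932) + K(-16, -84) = (0 + 19932) + 64 = 19932 + 64 = 19996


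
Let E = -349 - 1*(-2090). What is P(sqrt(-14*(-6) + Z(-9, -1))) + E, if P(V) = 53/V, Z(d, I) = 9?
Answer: 1741 + 53*sqrt(93)/93 ≈ 1746.5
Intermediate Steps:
E = 1741 (E = -349 + 2090 = 1741)
P(sqrt(-14*(-6) + Z(-9, -1))) + E = 53/(sqrt(-14*(-6) + 9)) + 1741 = 53/(sqrt(84 + 9)) + 1741 = 53/(sqrt(93)) + 1741 = 53*(sqrt(93)/93) + 1741 = 53*sqrt(93)/93 + 1741 = 1741 + 53*sqrt(93)/93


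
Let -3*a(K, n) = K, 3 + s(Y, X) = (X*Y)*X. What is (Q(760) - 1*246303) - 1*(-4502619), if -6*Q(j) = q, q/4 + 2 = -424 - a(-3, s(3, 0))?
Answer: 12769802/3 ≈ 4.2566e+6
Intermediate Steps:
s(Y, X) = -3 + Y*X**2 (s(Y, X) = -3 + (X*Y)*X = -3 + Y*X**2)
a(K, n) = -K/3
q = -1708 (q = -8 + 4*(-424 - (-1)*(-3)/3) = -8 + 4*(-424 - 1*1) = -8 + 4*(-424 - 1) = -8 + 4*(-425) = -8 - 1700 = -1708)
Q(j) = 854/3 (Q(j) = -1/6*(-1708) = 854/3)
(Q(760) - 1*246303) - 1*(-4502619) = (854/3 - 1*246303) - 1*(-4502619) = (854/3 - 246303) + 4502619 = -738055/3 + 4502619 = 12769802/3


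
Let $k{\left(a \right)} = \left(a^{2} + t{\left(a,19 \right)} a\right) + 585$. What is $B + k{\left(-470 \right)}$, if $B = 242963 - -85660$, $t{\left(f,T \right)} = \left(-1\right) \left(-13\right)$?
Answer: $543998$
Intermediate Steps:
$t{\left(f,T \right)} = 13$
$B = 328623$ ($B = 242963 + 85660 = 328623$)
$k{\left(a \right)} = 585 + a^{2} + 13 a$ ($k{\left(a \right)} = \left(a^{2} + 13 a\right) + 585 = 585 + a^{2} + 13 a$)
$B + k{\left(-470 \right)} = 328623 + \left(585 + \left(-470\right)^{2} + 13 \left(-470\right)\right) = 328623 + \left(585 + 220900 - 6110\right) = 328623 + 215375 = 543998$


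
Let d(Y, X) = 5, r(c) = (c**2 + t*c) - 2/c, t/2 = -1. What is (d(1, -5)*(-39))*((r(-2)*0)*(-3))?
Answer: 0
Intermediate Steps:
t = -2 (t = 2*(-1) = -2)
r(c) = c**2 - 2*c - 2/c (r(c) = (c**2 - 2*c) - 2/c = c**2 - 2*c - 2/c)
(d(1, -5)*(-39))*((r(-2)*0)*(-3)) = (5*(-39))*((((-2 + (-2)**2*(-2 - 2))/(-2))*0)*(-3)) = -195*-(-2 + 4*(-4))/2*0*(-3) = -195*-(-2 - 16)/2*0*(-3) = -195*-1/2*(-18)*0*(-3) = -195*9*0*(-3) = -0*(-3) = -195*0 = 0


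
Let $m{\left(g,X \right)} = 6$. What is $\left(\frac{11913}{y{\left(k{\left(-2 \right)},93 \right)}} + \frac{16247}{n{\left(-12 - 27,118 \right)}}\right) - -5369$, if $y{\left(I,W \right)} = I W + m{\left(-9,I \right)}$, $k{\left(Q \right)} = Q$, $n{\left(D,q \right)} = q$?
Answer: $\frac{19259381}{3540} \approx 5440.5$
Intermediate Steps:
$y{\left(I,W \right)} = 6 + I W$ ($y{\left(I,W \right)} = I W + 6 = 6 + I W$)
$\left(\frac{11913}{y{\left(k{\left(-2 \right)},93 \right)}} + \frac{16247}{n{\left(-12 - 27,118 \right)}}\right) - -5369 = \left(\frac{11913}{6 - 186} + \frac{16247}{118}\right) - -5369 = \left(\frac{11913}{6 - 186} + 16247 \cdot \frac{1}{118}\right) + 5369 = \left(\frac{11913}{-180} + \frac{16247}{118}\right) + 5369 = \left(11913 \left(- \frac{1}{180}\right) + \frac{16247}{118}\right) + 5369 = \left(- \frac{3971}{60} + \frac{16247}{118}\right) + 5369 = \frac{253121}{3540} + 5369 = \frac{19259381}{3540}$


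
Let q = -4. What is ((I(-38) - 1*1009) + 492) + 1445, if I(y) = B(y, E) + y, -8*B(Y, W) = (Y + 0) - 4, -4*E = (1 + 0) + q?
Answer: 3581/4 ≈ 895.25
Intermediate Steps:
E = 3/4 (E = -((1 + 0) - 4)/4 = -(1 - 4)/4 = -1/4*(-3) = 3/4 ≈ 0.75000)
B(Y, W) = 1/2 - Y/8 (B(Y, W) = -((Y + 0) - 4)/8 = -(Y - 4)/8 = -(-4 + Y)/8 = 1/2 - Y/8)
I(y) = 1/2 + 7*y/8 (I(y) = (1/2 - y/8) + y = 1/2 + 7*y/8)
((I(-38) - 1*1009) + 492) + 1445 = (((1/2 + (7/8)*(-38)) - 1*1009) + 492) + 1445 = (((1/2 - 133/4) - 1009) + 492) + 1445 = ((-131/4 - 1009) + 492) + 1445 = (-4167/4 + 492) + 1445 = -2199/4 + 1445 = 3581/4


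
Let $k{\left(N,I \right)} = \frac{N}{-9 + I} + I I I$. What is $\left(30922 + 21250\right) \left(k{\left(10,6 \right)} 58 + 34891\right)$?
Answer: $\frac{7391572444}{3} \approx 2.4639 \cdot 10^{9}$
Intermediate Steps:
$k{\left(N,I \right)} = I^{3} + \frac{N}{-9 + I}$ ($k{\left(N,I \right)} = \frac{N}{-9 + I} + I^{2} I = \frac{N}{-9 + I} + I^{3} = I^{3} + \frac{N}{-9 + I}$)
$\left(30922 + 21250\right) \left(k{\left(10,6 \right)} 58 + 34891\right) = \left(30922 + 21250\right) \left(\frac{10 + 6^{4} - 9 \cdot 6^{3}}{-9 + 6} \cdot 58 + 34891\right) = 52172 \left(\frac{10 + 1296 - 1944}{-3} \cdot 58 + 34891\right) = 52172 \left(- \frac{10 + 1296 - 1944}{3} \cdot 58 + 34891\right) = 52172 \left(\left(- \frac{1}{3}\right) \left(-638\right) 58 + 34891\right) = 52172 \left(\frac{638}{3} \cdot 58 + 34891\right) = 52172 \left(\frac{37004}{3} + 34891\right) = 52172 \cdot \frac{141677}{3} = \frac{7391572444}{3}$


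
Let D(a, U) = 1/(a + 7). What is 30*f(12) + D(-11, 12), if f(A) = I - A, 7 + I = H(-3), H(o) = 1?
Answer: -2161/4 ≈ -540.25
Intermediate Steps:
I = -6 (I = -7 + 1 = -6)
f(A) = -6 - A
D(a, U) = 1/(7 + a)
30*f(12) + D(-11, 12) = 30*(-6 - 1*12) + 1/(7 - 11) = 30*(-6 - 12) + 1/(-4) = 30*(-18) - ¼ = -540 - ¼ = -2161/4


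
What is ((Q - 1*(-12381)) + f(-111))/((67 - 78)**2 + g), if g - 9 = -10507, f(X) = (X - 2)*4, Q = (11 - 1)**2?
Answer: -12029/10377 ≈ -1.1592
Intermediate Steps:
Q = 100 (Q = 10**2 = 100)
f(X) = -8 + 4*X (f(X) = (-2 + X)*4 = -8 + 4*X)
g = -10498 (g = 9 - 10507 = -10498)
((Q - 1*(-12381)) + f(-111))/((67 - 78)**2 + g) = ((100 - 1*(-12381)) + (-8 + 4*(-111)))/((67 - 78)**2 - 10498) = ((100 + 12381) + (-8 - 444))/((-11)**2 - 10498) = (12481 - 452)/(121 - 10498) = 12029/(-10377) = 12029*(-1/10377) = -12029/10377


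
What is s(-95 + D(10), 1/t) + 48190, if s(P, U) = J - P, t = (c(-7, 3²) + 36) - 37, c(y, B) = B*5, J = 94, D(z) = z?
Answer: 48369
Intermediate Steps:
c(y, B) = 5*B
t = 44 (t = (5*3² + 36) - 37 = (5*9 + 36) - 37 = (45 + 36) - 37 = 81 - 37 = 44)
s(P, U) = 94 - P
s(-95 + D(10), 1/t) + 48190 = (94 - (-95 + 10)) + 48190 = (94 - 1*(-85)) + 48190 = (94 + 85) + 48190 = 179 + 48190 = 48369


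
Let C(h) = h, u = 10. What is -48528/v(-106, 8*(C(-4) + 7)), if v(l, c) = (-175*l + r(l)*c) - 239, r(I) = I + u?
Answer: -48528/16007 ≈ -3.0317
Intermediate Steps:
r(I) = 10 + I (r(I) = I + 10 = 10 + I)
v(l, c) = -239 - 175*l + c*(10 + l) (v(l, c) = (-175*l + (10 + l)*c) - 239 = (-175*l + c*(10 + l)) - 239 = -239 - 175*l + c*(10 + l))
-48528/v(-106, 8*(C(-4) + 7)) = -48528/(-239 - 175*(-106) + (8*(-4 + 7))*(10 - 106)) = -48528/(-239 + 18550 + (8*3)*(-96)) = -48528/(-239 + 18550 + 24*(-96)) = -48528/(-239 + 18550 - 2304) = -48528/16007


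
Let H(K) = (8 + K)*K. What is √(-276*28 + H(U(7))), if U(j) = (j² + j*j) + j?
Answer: √4137 ≈ 64.319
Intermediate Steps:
U(j) = j + 2*j² (U(j) = (j² + j²) + j = 2*j² + j = j + 2*j²)
H(K) = K*(8 + K)
√(-276*28 + H(U(7))) = √(-276*28 + (7*(1 + 2*7))*(8 + 7*(1 + 2*7))) = √(-7728 + (7*(1 + 14))*(8 + 7*(1 + 14))) = √(-7728 + (7*15)*(8 + 7*15)) = √(-7728 + 105*(8 + 105)) = √(-7728 + 105*113) = √(-7728 + 11865) = √4137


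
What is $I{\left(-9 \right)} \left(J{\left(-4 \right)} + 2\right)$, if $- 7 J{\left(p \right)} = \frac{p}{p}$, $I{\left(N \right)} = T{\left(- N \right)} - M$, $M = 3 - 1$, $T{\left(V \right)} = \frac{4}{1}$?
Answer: $\frac{26}{7} \approx 3.7143$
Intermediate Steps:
$T{\left(V \right)} = 4$ ($T{\left(V \right)} = 4 \cdot 1 = 4$)
$M = 2$ ($M = 3 - 1 = 2$)
$I{\left(N \right)} = 2$ ($I{\left(N \right)} = 4 - 2 = 2$)
$J{\left(p \right)} = - \frac{1}{7}$ ($J{\left(p \right)} = - \frac{p \frac{1}{p}}{7} = \left(- \frac{1}{7}\right) 1 = - \frac{1}{7}$)
$I{\left(-9 \right)} \left(J{\left(-4 \right)} + 2\right) = 2 \left(- \frac{1}{7} + 2\right) = 2 \cdot \frac{13}{7} = \frac{26}{7}$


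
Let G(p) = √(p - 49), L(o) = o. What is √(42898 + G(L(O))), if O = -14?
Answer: √(42898 + 3*I*√7) ≈ 207.12 + 0.019*I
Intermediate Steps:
G(p) = √(-49 + p)
√(42898 + G(L(O))) = √(42898 + √(-49 - 14)) = √(42898 + √(-63)) = √(42898 + 3*I*√7)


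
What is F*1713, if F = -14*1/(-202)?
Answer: 11991/101 ≈ 118.72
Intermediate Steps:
F = 7/101 (F = -14*(-1/202) = 7/101 ≈ 0.069307)
F*1713 = (7/101)*1713 = 11991/101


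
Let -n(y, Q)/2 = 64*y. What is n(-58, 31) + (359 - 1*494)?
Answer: 7289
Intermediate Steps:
n(y, Q) = -128*y
n(-58, 31) + (359 - 1*494) = -128*(-58) + (359 - 1*494) = 7424 + (359 - 494) = 7424 - 135 = 7289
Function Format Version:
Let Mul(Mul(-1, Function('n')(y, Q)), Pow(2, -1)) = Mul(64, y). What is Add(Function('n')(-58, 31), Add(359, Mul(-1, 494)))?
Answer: 7289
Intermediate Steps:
Function('n')(y, Q) = Mul(-128, y) (Function('n')(y, Q) = Mul(-2, Mul(64, y)) = Mul(-128, y))
Add(Function('n')(-58, 31), Add(359, Mul(-1, 494))) = Add(Mul(-128, -58), Add(359, Mul(-1, 494))) = Add(7424, Add(359, -494)) = Add(7424, -135) = 7289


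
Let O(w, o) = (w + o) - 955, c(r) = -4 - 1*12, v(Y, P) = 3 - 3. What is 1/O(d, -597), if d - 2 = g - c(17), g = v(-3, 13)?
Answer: -1/1534 ≈ -0.00065189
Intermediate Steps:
v(Y, P) = 0
c(r) = -16 (c(r) = -4 - 12 = -16)
g = 0
d = 18 (d = 2 + (0 - 1*(-16)) = 2 + (0 + 16) = 2 + 16 = 18)
O(w, o) = -955 + o + w (O(w, o) = (o + w) - 955 = -955 + o + w)
1/O(d, -597) = 1/(-955 - 597 + 18) = 1/(-1534) = -1/1534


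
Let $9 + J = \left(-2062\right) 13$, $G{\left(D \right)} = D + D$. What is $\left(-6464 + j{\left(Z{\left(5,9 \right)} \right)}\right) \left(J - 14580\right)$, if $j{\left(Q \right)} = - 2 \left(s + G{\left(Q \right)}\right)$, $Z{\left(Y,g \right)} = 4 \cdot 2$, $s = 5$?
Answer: $269315870$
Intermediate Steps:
$G{\left(D \right)} = 2 D$
$Z{\left(Y,g \right)} = 8$
$J = -26815$ ($J = -9 - 26806 = -26815$)
$j{\left(Q \right)} = -10 - 4 Q$ ($j{\left(Q \right)} = - 2 \left(5 + 2 Q\right) = -10 - 4 Q$)
$\left(-6464 + j{\left(Z{\left(5,9 \right)} \right)}\right) \left(J - 14580\right) = \left(-6464 - 42\right) \left(-26815 - 14580\right) = \left(-6464 - 42\right) \left(-41395\right) = \left(-6506\right) \left(-41395\right) = 269315870$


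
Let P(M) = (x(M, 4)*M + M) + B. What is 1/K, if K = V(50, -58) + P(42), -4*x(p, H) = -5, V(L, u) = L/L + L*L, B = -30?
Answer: 2/5131 ≈ 0.00038979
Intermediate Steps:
V(L, u) = 1 + L²
x(p, H) = 5/4 (x(p, H) = -¼*(-5) = 5/4)
P(M) = -30 + 9*M/4 (P(M) = (5*M/4 + M) - 30 = 9*M/4 - 30 = -30 + 9*M/4)
K = 5131/2 (K = (1 + 50²) + (-30 + (9/4)*42) = (1 + 2500) + (-30 + 189/2) = 2501 + 129/2 = 5131/2 ≈ 2565.5)
1/K = 1/(5131/2) = 2/5131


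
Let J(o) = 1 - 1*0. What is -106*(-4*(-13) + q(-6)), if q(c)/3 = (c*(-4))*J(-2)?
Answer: -13144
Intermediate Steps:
J(o) = 1 (J(o) = 1 + 0 = 1)
q(c) = -12*c (q(c) = 3*((c*(-4))*1) = 3*(-4*c*1) = 3*(-4*c) = -12*c)
-106*(-4*(-13) + q(-6)) = -106*(-4*(-13) - 12*(-6)) = -106*(52 + 72) = -106*124 = -13144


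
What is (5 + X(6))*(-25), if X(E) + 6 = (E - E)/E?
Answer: 25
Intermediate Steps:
X(E) = -6 (X(E) = -6 + (E - E)/E = -6 + 0/E = -6 + 0 = -6)
(5 + X(6))*(-25) = (5 - 6)*(-25) = -1*(-25) = 25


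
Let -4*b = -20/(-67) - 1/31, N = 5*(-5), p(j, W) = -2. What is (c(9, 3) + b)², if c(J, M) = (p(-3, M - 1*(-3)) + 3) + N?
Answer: 39978003025/69022864 ≈ 579.20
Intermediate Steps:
N = -25
b = -553/8308 (b = -(-20/(-67) - 1/31)/4 = -(-20*(-1/67) - 1*1/31)/4 = -(20/67 - 1/31)/4 = -¼*553/2077 = -553/8308 ≈ -0.066562)
c(J, M) = -24 (c(J, M) = (-2 + 3) - 25 = 1 - 25 = -24)
(c(9, 3) + b)² = (-24 - 553/8308)² = (-199945/8308)² = 39978003025/69022864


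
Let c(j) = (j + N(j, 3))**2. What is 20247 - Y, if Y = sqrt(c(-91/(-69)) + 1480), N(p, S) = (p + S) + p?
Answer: 20247 - 2*sqrt(202130)/23 ≈ 20208.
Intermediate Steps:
N(p, S) = S + 2*p (N(p, S) = (S + p) + p = S + 2*p)
c(j) = (3 + 3*j)**2 (c(j) = (j + (3 + 2*j))**2 = (3 + 3*j)**2)
Y = 2*sqrt(202130)/23 (Y = sqrt(9*(1 - 91/(-69))**2 + 1480) = sqrt(9*(1 - 91*(-1/69))**2 + 1480) = sqrt(9*(1 + 91/69)**2 + 1480) = sqrt(9*(160/69)**2 + 1480) = sqrt(9*(25600/4761) + 1480) = sqrt(25600/529 + 1480) = sqrt(808520/529) = 2*sqrt(202130)/23 ≈ 39.095)
20247 - Y = 20247 - 2*sqrt(202130)/23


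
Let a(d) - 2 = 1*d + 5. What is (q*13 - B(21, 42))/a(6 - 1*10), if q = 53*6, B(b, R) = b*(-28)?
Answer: 1574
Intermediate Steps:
B(b, R) = -28*b
q = 318
a(d) = 7 + d (a(d) = 2 + (1*d + 5) = 2 + (d + 5) = 2 + (5 + d) = 7 + d)
(q*13 - B(21, 42))/a(6 - 1*10) = (318*13 - (-28)*21)/(7 + (6 - 1*10)) = (4134 - 1*(-588))/(7 + (6 - 10)) = (4134 + 588)/(7 - 4) = 4722/3 = 4722*(1/3) = 1574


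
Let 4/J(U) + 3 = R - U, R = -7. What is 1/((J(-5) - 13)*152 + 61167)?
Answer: 5/295347 ≈ 1.6929e-5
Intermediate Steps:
J(U) = 4/(-10 - U) (J(U) = 4/(-3 + (-7 - U)) = 4/(-10 - U))
1/((J(-5) - 13)*152 + 61167) = 1/((-4/(10 - 5) - 13)*152 + 61167) = 1/((-4/5 - 13)*152 + 61167) = 1/(-69/5*152 + 61167) = 1/(-10488/5 + 61167) = 1/(295347/5) = 5/295347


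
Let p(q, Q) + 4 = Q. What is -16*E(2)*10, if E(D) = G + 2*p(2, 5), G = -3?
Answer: 160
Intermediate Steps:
p(q, Q) = -4 + Q
E(D) = -1 (E(D) = -3 + 2*(-4 + 5) = -3 + 2*1 = -3 + 2 = -1)
-16*E(2)*10 = -16*(-1)*10 = 16*10 = 160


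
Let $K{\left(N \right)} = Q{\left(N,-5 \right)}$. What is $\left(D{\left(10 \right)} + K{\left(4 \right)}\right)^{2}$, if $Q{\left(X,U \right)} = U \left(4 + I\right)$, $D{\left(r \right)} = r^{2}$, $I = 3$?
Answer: $4225$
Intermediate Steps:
$Q{\left(X,U \right)} = 7 U$ ($Q{\left(X,U \right)} = U \left(4 + 3\right) = U 7 = 7 U$)
$K{\left(N \right)} = -35$ ($K{\left(N \right)} = 7 \left(-5\right) = -35$)
$\left(D{\left(10 \right)} + K{\left(4 \right)}\right)^{2} = \left(10^{2} - 35\right)^{2} = \left(100 - 35\right)^{2} = 65^{2} = 4225$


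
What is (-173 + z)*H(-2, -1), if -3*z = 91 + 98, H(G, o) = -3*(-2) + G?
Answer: -944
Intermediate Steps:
H(G, o) = 6 + G
z = -63 (z = -(91 + 98)/3 = -⅓*189 = -63)
(-173 + z)*H(-2, -1) = (-173 - 63)*(6 - 2) = -236*4 = -944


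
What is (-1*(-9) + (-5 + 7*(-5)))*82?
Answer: -2542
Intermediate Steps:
(-1*(-9) + (-5 + 7*(-5)))*82 = (9 + (-5 - 35))*82 = (9 - 40)*82 = -31*82 = -2542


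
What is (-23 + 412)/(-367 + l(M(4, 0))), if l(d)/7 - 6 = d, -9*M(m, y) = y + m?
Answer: -3501/2953 ≈ -1.1856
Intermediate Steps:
M(m, y) = -m/9 - y/9 (M(m, y) = -(y + m)/9 = -(m + y)/9 = -m/9 - y/9)
l(d) = 42 + 7*d
(-23 + 412)/(-367 + l(M(4, 0))) = (-23 + 412)/(-367 + (42 + 7*(-1/9*4 - 1/9*0))) = 389/(-367 + (42 + 7*(-4/9 + 0))) = 389/(-367 + (42 + 7*(-4/9))) = 389/(-367 + (42 - 28/9)) = 389/(-367 + 350/9) = 389/(-2953/9) = 389*(-9/2953) = -3501/2953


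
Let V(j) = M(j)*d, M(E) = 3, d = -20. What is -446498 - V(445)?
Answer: -446438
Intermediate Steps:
V(j) = -60 (V(j) = 3*(-20) = -60)
-446498 - V(445) = -446498 - 1*(-60) = -446498 + 60 = -446438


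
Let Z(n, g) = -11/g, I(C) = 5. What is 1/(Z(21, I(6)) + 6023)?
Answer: 5/30104 ≈ 0.00016609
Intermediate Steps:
1/(Z(21, I(6)) + 6023) = 1/(-11/5 + 6023) = 1/(30104/5) = 5/30104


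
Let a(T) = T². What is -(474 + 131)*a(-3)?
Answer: -5445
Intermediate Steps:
-(474 + 131)*a(-3) = -(474 + 131)*(-3)² = -605*9 = -1*5445 = -5445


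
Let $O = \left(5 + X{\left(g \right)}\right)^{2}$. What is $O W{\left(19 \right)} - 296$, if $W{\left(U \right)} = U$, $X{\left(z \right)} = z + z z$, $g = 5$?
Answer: $22979$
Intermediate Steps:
$X{\left(z \right)} = z + z^{2}$
$O = 1225$ ($O = \left(5 + 5 \left(1 + 5\right)\right)^{2} = \left(5 + 5 \cdot 6\right)^{2} = \left(5 + 30\right)^{2} = 35^{2} = 1225$)
$O W{\left(19 \right)} - 296 = 1225 \cdot 19 - 296 = 23275 - 296 = 22979$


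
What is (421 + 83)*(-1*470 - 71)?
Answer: -272664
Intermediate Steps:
(421 + 83)*(-1*470 - 71) = 504*(-470 - 71) = 504*(-541) = -272664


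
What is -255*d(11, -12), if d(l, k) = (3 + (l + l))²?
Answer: -159375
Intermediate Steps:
d(l, k) = (3 + 2*l)²
-255*d(11, -12) = -255*(3 + 2*11)² = -255*(3 + 22)² = -255*25² = -255*625 = -159375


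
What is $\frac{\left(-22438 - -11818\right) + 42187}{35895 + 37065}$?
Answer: $\frac{31567}{72960} \approx 0.43266$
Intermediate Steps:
$\frac{\left(-22438 - -11818\right) + 42187}{35895 + 37065} = \frac{\left(-22438 + 11818\right) + 42187}{72960} = \left(-10620 + 42187\right) \frac{1}{72960} = 31567 \cdot \frac{1}{72960} = \frac{31567}{72960}$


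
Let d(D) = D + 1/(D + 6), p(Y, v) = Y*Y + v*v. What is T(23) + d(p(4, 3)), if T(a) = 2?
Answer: 838/31 ≈ 27.032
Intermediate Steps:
p(Y, v) = Y² + v²
d(D) = D + 1/(6 + D)
T(23) + d(p(4, 3)) = 2 + (1 + (4² + 3²)² + 6*(4² + 3²))/(6 + (4² + 3²)) = 2 + (1 + (16 + 9)² + 6*(16 + 9))/(6 + (16 + 9)) = 2 + (1 + 25² + 6*25)/(6 + 25) = 2 + (1 + 625 + 150)/31 = 2 + (1/31)*776 = 2 + 776/31 = 838/31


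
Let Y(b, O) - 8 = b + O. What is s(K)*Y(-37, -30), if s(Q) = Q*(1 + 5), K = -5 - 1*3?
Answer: 2832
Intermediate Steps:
Y(b, O) = 8 + O + b (Y(b, O) = 8 + (b + O) = 8 + (O + b) = 8 + O + b)
K = -8 (K = -5 - 3 = -8)
s(Q) = 6*Q (s(Q) = Q*6 = 6*Q)
s(K)*Y(-37, -30) = (6*(-8))*(8 - 30 - 37) = -48*(-59) = 2832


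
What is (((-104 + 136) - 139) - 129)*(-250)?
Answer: 59000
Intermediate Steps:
(((-104 + 136) - 139) - 129)*(-250) = ((32 - 139) - 129)*(-250) = (-107 - 129)*(-250) = -236*(-250) = 59000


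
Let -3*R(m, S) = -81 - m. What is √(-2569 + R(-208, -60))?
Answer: I*√23502/3 ≈ 51.101*I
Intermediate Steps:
R(m, S) = 27 + m/3 (R(m, S) = -(-81 - m)/3 = 27 + m/3)
√(-2569 + R(-208, -60)) = √(-2569 + (27 + (⅓)*(-208))) = √(-2569 + (27 - 208/3)) = √(-2569 - 127/3) = √(-7834/3) = I*√23502/3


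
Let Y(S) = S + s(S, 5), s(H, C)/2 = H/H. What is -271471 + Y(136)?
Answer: -271333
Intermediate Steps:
s(H, C) = 2 (s(H, C) = 2*(H/H) = 2*1 = 2)
Y(S) = 2 + S (Y(S) = S + 2 = 2 + S)
-271471 + Y(136) = -271471 + (2 + 136) = -271471 + 138 = -271333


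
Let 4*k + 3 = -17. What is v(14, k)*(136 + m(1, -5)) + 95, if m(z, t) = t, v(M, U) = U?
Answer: -560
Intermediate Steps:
k = -5 (k = -¾ + (¼)*(-17) = -¾ - 17/4 = -5)
v(14, k)*(136 + m(1, -5)) + 95 = -5*(136 - 5) + 95 = -5*131 + 95 = -655 + 95 = -560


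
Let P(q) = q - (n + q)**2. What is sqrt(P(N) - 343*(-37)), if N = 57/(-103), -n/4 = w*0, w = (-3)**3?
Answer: sqrt(134629699)/103 ≈ 112.65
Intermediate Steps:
w = -27
n = 0 (n = -(-108)*0 = -4*0 = 0)
N = -57/103 (N = 57*(-1/103) = -57/103 ≈ -0.55340)
P(q) = q - q**2 (P(q) = q - (0 + q)**2 = q - q**2)
sqrt(P(N) - 343*(-37)) = sqrt(-57*(1 - 1*(-57/103))/103 - 343*(-37)) = sqrt(-57*(1 + 57/103)/103 + 12691) = sqrt(-57/103*160/103 + 12691) = sqrt(-9120/10609 + 12691) = sqrt(134629699/10609) = sqrt(134629699)/103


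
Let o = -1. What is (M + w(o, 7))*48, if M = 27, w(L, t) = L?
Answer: 1248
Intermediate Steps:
(M + w(o, 7))*48 = (27 - 1)*48 = 26*48 = 1248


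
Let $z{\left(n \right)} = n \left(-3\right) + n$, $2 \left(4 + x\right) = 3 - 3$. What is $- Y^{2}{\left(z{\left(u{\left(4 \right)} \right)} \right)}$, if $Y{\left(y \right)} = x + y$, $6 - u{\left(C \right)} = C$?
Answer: $-64$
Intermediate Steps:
$u{\left(C \right)} = 6 - C$
$x = -4$ ($x = -4 + \frac{3 - 3}{2} = -4 + \frac{1}{2} \cdot 0 = -4 + 0 = -4$)
$z{\left(n \right)} = - 2 n$ ($z{\left(n \right)} = - 3 n + n = - 2 n$)
$Y{\left(y \right)} = -4 + y$
$- Y^{2}{\left(z{\left(u{\left(4 \right)} \right)} \right)} = - \left(-4 - 2 \left(6 - 4\right)\right)^{2} = - \left(-4 - 4\right)^{2} = - \left(-8\right)^{2} = \left(-1\right) 64 = -64$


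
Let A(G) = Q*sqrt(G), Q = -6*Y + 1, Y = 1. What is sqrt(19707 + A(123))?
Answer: sqrt(19707 - 5*sqrt(123)) ≈ 140.18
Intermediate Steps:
Q = -5 (Q = -6*1 + 1 = -6 + 1 = -5)
A(G) = -5*sqrt(G)
sqrt(19707 + A(123)) = sqrt(19707 - 5*sqrt(123))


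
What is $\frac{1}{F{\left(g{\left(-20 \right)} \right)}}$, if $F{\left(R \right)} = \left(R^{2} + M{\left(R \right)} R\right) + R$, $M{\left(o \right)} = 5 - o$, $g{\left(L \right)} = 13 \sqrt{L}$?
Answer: $- \frac{i \sqrt{5}}{780} \approx - 0.0028668 i$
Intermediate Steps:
$F{\left(R \right)} = R + R^{2} + R \left(5 - R\right)$ ($F{\left(R \right)} = \left(R^{2} + \left(5 - R\right) R\right) + R = \left(R^{2} + R \left(5 - R\right)\right) + R = R + R^{2} + R \left(5 - R\right)$)
$\frac{1}{F{\left(g{\left(-20 \right)} \right)}} = \frac{1}{6 \cdot 13 \sqrt{-20}} = \frac{1}{6 \cdot 13 \cdot 2 i \sqrt{5}} = \frac{1}{6 \cdot 26 i \sqrt{5}} = \frac{1}{156 i \sqrt{5}} = - \frac{i \sqrt{5}}{780}$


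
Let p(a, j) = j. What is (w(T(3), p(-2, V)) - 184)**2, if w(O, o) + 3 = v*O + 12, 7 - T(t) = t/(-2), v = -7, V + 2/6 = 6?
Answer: 219961/4 ≈ 54990.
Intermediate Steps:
V = 17/3 (V = -1/3 + 6 = 17/3 ≈ 5.6667)
T(t) = 7 + t/2 (T(t) = 7 - t/(-2) = 7 - t*(-1)/2 = 7 - (-1)*t/2 = 7 + t/2)
w(O, o) = 9 - 7*O (w(O, o) = -3 + (-7*O + 12) = -3 + (12 - 7*O) = 9 - 7*O)
(w(T(3), p(-2, V)) - 184)**2 = ((9 - 7*(7 + (1/2)*3)) - 184)**2 = ((9 - 7*(7 + 3/2)) - 184)**2 = ((9 - 7*17/2) - 184)**2 = ((9 - 119/2) - 184)**2 = (-101/2 - 184)**2 = (-469/2)**2 = 219961/4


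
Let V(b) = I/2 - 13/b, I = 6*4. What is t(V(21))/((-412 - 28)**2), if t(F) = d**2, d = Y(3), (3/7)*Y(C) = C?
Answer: 49/193600 ≈ 0.00025310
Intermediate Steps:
I = 24
Y(C) = 7*C/3
d = 7 (d = (7/3)*3 = 7)
V(b) = 12 - 13/b (V(b) = 24/2 - 13/b = 24*(1/2) - 13/b = 12 - 13/b)
t(F) = 49 (t(F) = 7**2 = 49)
t(V(21))/((-412 - 28)**2) = 49/((-412 - 28)**2) = 49/((-440)**2) = 49/193600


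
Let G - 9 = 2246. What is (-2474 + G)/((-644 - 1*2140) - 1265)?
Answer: 219/4049 ≈ 0.054087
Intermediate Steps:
G = 2255 (G = 9 + 2246 = 2255)
(-2474 + G)/((-644 - 1*2140) - 1265) = (-2474 + 2255)/((-644 - 1*2140) - 1265) = -219/((-644 - 2140) - 1265) = -219/(-2784 - 1265) = -219/(-4049) = -219*(-1/4049) = 219/4049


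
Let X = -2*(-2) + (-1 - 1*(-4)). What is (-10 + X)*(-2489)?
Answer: 7467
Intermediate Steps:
X = 7 (X = 4 + (-1 + 4) = 4 + 3 = 7)
(-10 + X)*(-2489) = (-10 + 7)*(-2489) = -3*(-2489) = 7467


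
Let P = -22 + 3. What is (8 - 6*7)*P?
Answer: 646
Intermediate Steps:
P = -19
(8 - 6*7)*P = (8 - 6*7)*(-19) = (8 - 42)*(-19) = -34*(-19) = 646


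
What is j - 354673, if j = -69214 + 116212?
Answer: -307675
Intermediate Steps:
j = 46998
j - 354673 = 46998 - 354673 = -307675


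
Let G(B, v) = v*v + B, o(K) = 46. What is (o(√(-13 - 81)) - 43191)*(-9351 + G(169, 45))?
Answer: 308788765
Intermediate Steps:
G(B, v) = B + v² (G(B, v) = v² + B = B + v²)
(o(√(-13 - 81)) - 43191)*(-9351 + G(169, 45)) = (46 - 43191)*(-9351 + (169 + 45²)) = -43145*(-9351 + (169 + 2025)) = -43145*(-9351 + 2194) = -43145*(-7157) = 308788765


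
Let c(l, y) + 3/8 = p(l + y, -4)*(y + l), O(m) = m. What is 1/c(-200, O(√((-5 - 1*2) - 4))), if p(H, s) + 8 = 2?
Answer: 25592/30709251 + 128*I*√11/30709251 ≈ 0.00083336 + 1.3824e-5*I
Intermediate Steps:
p(H, s) = -6 (p(H, s) = -8 + 2 = -6)
c(l, y) = -3/8 - 6*l - 6*y (c(l, y) = -3/8 - 6*(y + l) = -3/8 - 6*(l + y) = -3/8 + (-6*l - 6*y) = -3/8 - 6*l - 6*y)
1/c(-200, O(√((-5 - 1*2) - 4))) = 1/(-3/8 - 6*(-200) - 6*√((-5 - 1*2) - 4)) = 1/(-3/8 + 1200 - 6*√((-5 - 2) - 4)) = 1/(-3/8 + 1200 - 6*√(-7 - 4)) = 1/(-3/8 + 1200 - 6*I*√11) = 1/(9597/8 - 6*I*√11)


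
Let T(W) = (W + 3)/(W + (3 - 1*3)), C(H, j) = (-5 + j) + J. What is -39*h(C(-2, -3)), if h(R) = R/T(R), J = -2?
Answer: 3900/7 ≈ 557.14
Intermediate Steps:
C(H, j) = -7 + j (C(H, j) = (-5 + j) - 2 = -7 + j)
T(W) = (3 + W)/W (T(W) = (3 + W)/(W + (3 - 3)) = (3 + W)/(W + 0) = (3 + W)/W)
h(R) = R²/(3 + R) (h(R) = R/(((3 + R)/R)) = R*(R/(3 + R)) = R²/(3 + R))
-39*h(C(-2, -3)) = -39*(-7 - 3)²/(3 + (-7 - 3)) = -39*(-10)²/(3 - 10) = -39*100/(-7) = -39*100*(-⅐) = -39*(-100)/7 = -3*(-1300/7) = 3900/7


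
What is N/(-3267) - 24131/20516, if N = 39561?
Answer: -296823151/22341924 ≈ -13.285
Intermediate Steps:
N/(-3267) - 24131/20516 = 39561/(-3267) - 24131/20516 = 39561*(-1/3267) - 24131*1/20516 = -13187/1089 - 24131/20516 = -296823151/22341924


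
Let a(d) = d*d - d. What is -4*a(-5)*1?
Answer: -120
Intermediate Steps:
a(d) = d² - d
-4*a(-5)*1 = -(-20)*(-1 - 5)*1 = -(-20)*(-6)*1 = -4*30*1 = -120*1 = -120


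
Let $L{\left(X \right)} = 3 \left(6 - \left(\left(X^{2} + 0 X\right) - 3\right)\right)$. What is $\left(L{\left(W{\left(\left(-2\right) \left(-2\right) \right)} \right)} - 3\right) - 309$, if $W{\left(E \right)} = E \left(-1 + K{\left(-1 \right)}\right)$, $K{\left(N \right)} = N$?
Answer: $-477$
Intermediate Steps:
$W{\left(E \right)} = - 2 E$ ($W{\left(E \right)} = E \left(-1 - 1\right) = E \left(-2\right) = - 2 E$)
$L{\left(X \right)} = 27 - 3 X^{2}$ ($L{\left(X \right)} = 3 \left(6 - \left(\left(X^{2} + 0\right) - 3\right)\right) = 3 \left(6 - \left(X^{2} - 3\right)\right) = 3 \left(6 - \left(-3 + X^{2}\right)\right) = 3 \left(9 - X^{2}\right) = 27 - 3 X^{2}$)
$\left(L{\left(W{\left(\left(-2\right) \left(-2\right) \right)} \right)} - 3\right) - 309 = \left(\left(27 - 3 \left(- 2 \left(\left(-2\right) \left(-2\right)\right)\right)^{2}\right) - 3\right) - 309 = \left(\left(27 - 3 \left(\left(-2\right) 4\right)^{2}\right) - 3\right) - 309 = \left(\left(27 - 3 \left(-8\right)^{2}\right) - 3\right) - 309 = \left(\left(27 - 192\right) - 3\right) - 309 = \left(-165 - 3\right) - 309 = -168 - 309 = -477$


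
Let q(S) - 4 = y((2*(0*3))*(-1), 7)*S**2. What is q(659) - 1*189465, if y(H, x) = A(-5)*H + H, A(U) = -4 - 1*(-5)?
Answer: -189461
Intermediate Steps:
A(U) = 1 (A(U) = -4 + 5 = 1)
y(H, x) = 2*H (y(H, x) = 1*H + H = H + H = 2*H)
q(S) = 4 (q(S) = 4 + (2*((2*(0*3))*(-1)))*S**2 = 4 + (2*((2*0)*(-1)))*S**2 = 4 + (2*(0*(-1)))*S**2 = 4 + (2*0)*S**2 = 4 + 0*S**2 = 4 + 0 = 4)
q(659) - 1*189465 = 4 - 1*189465 = 4 - 189465 = -189461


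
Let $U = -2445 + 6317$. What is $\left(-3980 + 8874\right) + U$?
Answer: $8766$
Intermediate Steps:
$U = 3872$
$\left(-3980 + 8874\right) + U = \left(-3980 + 8874\right) + 3872 = 4894 + 3872 = 8766$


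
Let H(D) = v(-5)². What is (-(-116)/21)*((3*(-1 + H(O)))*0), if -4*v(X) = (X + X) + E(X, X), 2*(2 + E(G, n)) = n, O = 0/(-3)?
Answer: 0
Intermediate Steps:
O = 0 (O = 0*(-⅓) = 0)
E(G, n) = -2 + n/2
v(X) = ½ - 5*X/8 (v(X) = -((X + X) + (-2 + X/2))/4 = -(2*X + (-2 + X/2))/4 = -(-2 + 5*X/2)/4 = ½ - 5*X/8)
H(D) = 841/64 (H(D) = (½ - 5/8*(-5))² = (½ + 25/8)² = (29/8)² = 841/64)
(-(-116)/21)*((3*(-1 + H(O)))*0) = (-(-116)/21)*((3*(-1 + 841/64))*0) = (-(-116)/21)*((3*(777/64))*0) = (-29*(-4/21))*((2331/64)*0) = (116/21)*0 = 0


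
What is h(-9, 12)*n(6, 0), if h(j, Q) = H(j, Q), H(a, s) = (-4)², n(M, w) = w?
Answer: 0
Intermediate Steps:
H(a, s) = 16
h(j, Q) = 16
h(-9, 12)*n(6, 0) = 16*0 = 0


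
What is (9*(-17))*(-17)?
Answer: 2601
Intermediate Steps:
(9*(-17))*(-17) = -153*(-17) = 2601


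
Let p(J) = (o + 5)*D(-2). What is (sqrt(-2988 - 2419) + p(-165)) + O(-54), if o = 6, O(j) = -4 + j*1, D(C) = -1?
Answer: -69 + I*sqrt(5407) ≈ -69.0 + 73.532*I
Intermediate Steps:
O(j) = -4 + j
p(J) = -11 (p(J) = (6 + 5)*(-1) = 11*(-1) = -11)
(sqrt(-2988 - 2419) + p(-165)) + O(-54) = (sqrt(-2988 - 2419) - 11) + (-4 - 54) = (sqrt(-5407) - 11) - 58 = (I*sqrt(5407) - 11) - 58 = (-11 + I*sqrt(5407)) - 58 = -69 + I*sqrt(5407)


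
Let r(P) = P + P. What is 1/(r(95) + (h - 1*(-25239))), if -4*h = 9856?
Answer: 1/22965 ≈ 4.3545e-5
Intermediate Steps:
h = -2464 (h = -1/4*9856 = -2464)
r(P) = 2*P
1/(r(95) + (h - 1*(-25239))) = 1/(2*95 + (-2464 - 1*(-25239))) = 1/(190 + (-2464 + 25239)) = 1/(190 + 22775) = 1/22965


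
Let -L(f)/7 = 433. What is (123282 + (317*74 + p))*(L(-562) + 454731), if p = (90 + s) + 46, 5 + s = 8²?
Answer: 66370539500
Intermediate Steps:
s = 59 (s = -5 + 8² = -5 + 64 = 59)
L(f) = -3031 (L(f) = -7*433 = -3031)
p = 195 (p = (90 + 59) + 46 = 149 + 46 = 195)
(123282 + (317*74 + p))*(L(-562) + 454731) = (123282 + (317*74 + 195))*(-3031 + 454731) = (123282 + (23458 + 195))*451700 = (123282 + 23653)*451700 = 146935*451700 = 66370539500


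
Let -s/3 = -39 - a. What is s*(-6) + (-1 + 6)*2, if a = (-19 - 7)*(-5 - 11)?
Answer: -8180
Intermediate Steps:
a = 416 (a = -26*(-16) = 416)
s = 1365 (s = -3*(-39 - 1*416) = -3*(-39 - 416) = -3*(-455) = 1365)
s*(-6) + (-1 + 6)*2 = 1365*(-6) + (-1 + 6)*2 = -8190 + 5*2 = -8190 + 10 = -8180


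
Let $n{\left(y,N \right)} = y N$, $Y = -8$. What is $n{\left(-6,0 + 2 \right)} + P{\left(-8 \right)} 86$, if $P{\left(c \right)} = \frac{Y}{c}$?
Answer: $74$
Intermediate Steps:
$P{\left(c \right)} = - \frac{8}{c}$
$n{\left(y,N \right)} = N y$
$n{\left(-6,0 + 2 \right)} + P{\left(-8 \right)} 86 = \left(0 + 2\right) \left(-6\right) + - \frac{8}{-8} \cdot 86 = 2 \left(-6\right) + \left(-8\right) \left(- \frac{1}{8}\right) 86 = -12 + 1 \cdot 86 = -12 + 86 = 74$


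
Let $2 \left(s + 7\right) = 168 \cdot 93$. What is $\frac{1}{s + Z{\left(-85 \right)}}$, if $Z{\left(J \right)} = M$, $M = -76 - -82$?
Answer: $\frac{1}{7811} \approx 0.00012802$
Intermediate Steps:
$M = 6$ ($M = -76 + 82 = 6$)
$Z{\left(J \right)} = 6$
$s = 7805$ ($s = -7 + \frac{168 \cdot 93}{2} = -7 + \frac{1}{2} \cdot 15624 = -7 + 7812 = 7805$)
$\frac{1}{s + Z{\left(-85 \right)}} = \frac{1}{7805 + 6} = \frac{1}{7811}$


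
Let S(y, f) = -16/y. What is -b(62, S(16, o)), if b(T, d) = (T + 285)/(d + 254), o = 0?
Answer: -347/253 ≈ -1.3715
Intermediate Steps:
b(T, d) = (285 + T)/(254 + d)
-b(62, S(16, o)) = -(285 + 62)/(254 - 16/16) = -347/(254 - 16*1/16) = -347/(254 - 1) = -347/253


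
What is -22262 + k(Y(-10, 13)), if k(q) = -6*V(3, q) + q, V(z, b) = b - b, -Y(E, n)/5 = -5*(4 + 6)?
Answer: -22012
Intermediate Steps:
Y(E, n) = 250 (Y(E, n) = -(-25)*(4 + 6) = -(-25)*10 = -5*(-50) = 250)
V(z, b) = 0
k(q) = q (k(q) = -6*0 + q = 0 + q = q)
-22262 + k(Y(-10, 13)) = -22262 + 250 = -22012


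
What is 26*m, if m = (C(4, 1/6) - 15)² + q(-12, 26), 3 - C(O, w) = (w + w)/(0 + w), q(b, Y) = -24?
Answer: 4472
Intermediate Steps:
C(O, w) = 1 (C(O, w) = 3 - (w + w)/(0 + w) = 3 - 2*w/w = 3 - 1*2 = 3 - 2 = 1)
m = 172 (m = (1 - 15)² - 24 = (-14)² - 24 = 196 - 24 = 172)
26*m = 26*172 = 4472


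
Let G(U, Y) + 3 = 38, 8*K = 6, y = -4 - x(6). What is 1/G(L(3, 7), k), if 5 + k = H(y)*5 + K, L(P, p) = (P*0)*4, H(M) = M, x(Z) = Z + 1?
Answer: 1/35 ≈ 0.028571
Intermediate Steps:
x(Z) = 1 + Z
y = -11 (y = -4 - (1 + 6) = -4 - 1*7 = -4 - 7 = -11)
K = ¾ (K = (⅛)*6 = ¾ ≈ 0.75000)
L(P, p) = 0 (L(P, p) = 0*4 = 0)
k = -237/4 (k = -5 + (-11*5 + ¾) = -5 + (-55 + ¾) = -5 - 217/4 = -237/4 ≈ -59.250)
G(U, Y) = 35 (G(U, Y) = -3 + 38 = 35)
1/G(L(3, 7), k) = 1/35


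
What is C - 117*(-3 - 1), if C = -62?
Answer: 406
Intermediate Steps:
C - 117*(-3 - 1) = -62 - 117*(-3 - 1) = -62 - (-468) = -62 - 117*(-4) = -62 + 468 = 406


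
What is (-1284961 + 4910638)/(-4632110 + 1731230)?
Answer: -402853/322320 ≈ -1.2499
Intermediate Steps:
(-1284961 + 4910638)/(-4632110 + 1731230) = 3625677/(-2900880) = 3625677*(-1/2900880) = -402853/322320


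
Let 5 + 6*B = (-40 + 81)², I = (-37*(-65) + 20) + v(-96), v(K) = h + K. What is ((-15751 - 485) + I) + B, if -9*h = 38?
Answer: -122687/9 ≈ -13632.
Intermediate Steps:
h = -38/9 (h = -⅑*38 = -38/9 ≈ -4.2222)
v(K) = -38/9 + K
I = 20923/9 (I = (-37*(-65) + 20) + (-38/9 - 96) = (2405 + 20) - 902/9 = 2425 - 902/9 = 20923/9 ≈ 2324.8)
B = 838/3 (B = -⅚ + (-40 + 81)²/6 = -⅚ + (⅙)*41² = -⅚ + (⅙)*1681 = -⅚ + 1681/6 = 838/3 ≈ 279.33)
((-15751 - 485) + I) + B = ((-15751 - 485) + 20923/9) + 838/3 = (-16236 + 20923/9) + 838/3 = -125201/9 + 838/3 = -122687/9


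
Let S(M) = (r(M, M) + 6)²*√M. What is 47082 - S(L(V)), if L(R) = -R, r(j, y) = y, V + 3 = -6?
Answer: 46407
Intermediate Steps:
V = -9 (V = -3 - 6 = -9)
S(M) = √M*(6 + M)² (S(M) = (M + 6)²*√M = (6 + M)²*√M = √M*(6 + M)²)
47082 - S(L(V)) = 47082 - √(-1*(-9))*(6 - 1*(-9))² = 47082 - √9*(6 + 9)² = 47082 - 3*15² = 47082 - 3*225 = 47082 - 1*675 = 47082 - 675 = 46407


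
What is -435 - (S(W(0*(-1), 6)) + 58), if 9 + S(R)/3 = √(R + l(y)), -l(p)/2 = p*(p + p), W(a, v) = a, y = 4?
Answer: -466 - 24*I ≈ -466.0 - 24.0*I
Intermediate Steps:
l(p) = -4*p² (l(p) = -2*p*(p + p) = -2*p*2*p = -4*p²)
S(R) = -27 + 3*√(-64 + R) (S(R) = -27 + 3*√(R - 4*4²) = -27 + 3*√(R - 4*16) = -27 + 3*√(R - 64) = -27 + 3*√(-64 + R))
-435 - (S(W(0*(-1), 6)) + 58) = -435 - ((-27 + 3*√(-64 + 0*(-1))) + 58) = -435 - ((-27 + 3*√(-64 + 0)) + 58) = -435 - ((-27 + 3*√(-64)) + 58) = -435 - ((-27 + 3*(8*I)) + 58) = -435 - ((-27 + 24*I) + 58) = -435 - (31 + 24*I) = -435 + (-31 - 24*I) = -466 - 24*I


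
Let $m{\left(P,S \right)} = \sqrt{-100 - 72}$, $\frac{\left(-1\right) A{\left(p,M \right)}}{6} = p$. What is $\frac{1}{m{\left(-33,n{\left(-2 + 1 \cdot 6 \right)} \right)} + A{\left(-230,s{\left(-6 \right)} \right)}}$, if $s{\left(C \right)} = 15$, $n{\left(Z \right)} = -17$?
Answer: $\frac{345}{476143} - \frac{i \sqrt{43}}{952286} \approx 0.00072457 - 6.886 \cdot 10^{-6} i$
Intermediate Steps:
$A{\left(p,M \right)} = - 6 p$
$m{\left(P,S \right)} = 2 i \sqrt{43}$ ($m{\left(P,S \right)} = \sqrt{-172} = 2 i \sqrt{43}$)
$\frac{1}{m{\left(-33,n{\left(-2 + 1 \cdot 6 \right)} \right)} + A{\left(-230,s{\left(-6 \right)} \right)}} = \frac{1}{2 i \sqrt{43} - -1380} = \frac{1}{2 i \sqrt{43} + 1380} = \frac{1}{1380 + 2 i \sqrt{43}}$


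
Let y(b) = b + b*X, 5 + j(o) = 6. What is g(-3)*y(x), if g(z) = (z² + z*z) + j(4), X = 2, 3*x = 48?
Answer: 912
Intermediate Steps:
j(o) = 1 (j(o) = -5 + 6 = 1)
x = 16 (x = (⅓)*48 = 16)
y(b) = 3*b (y(b) = b + b*2 = b + 2*b = 3*b)
g(z) = 1 + 2*z² (g(z) = (z² + z*z) + 1 = (z² + z²) + 1 = 2*z² + 1 = 1 + 2*z²)
g(-3)*y(x) = (1 + 2*(-3)²)*(3*16) = (1 + 2*9)*48 = (1 + 18)*48 = 19*48 = 912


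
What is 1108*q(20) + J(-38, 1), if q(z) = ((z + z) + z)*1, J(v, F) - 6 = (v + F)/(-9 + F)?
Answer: 531925/8 ≈ 66491.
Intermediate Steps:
J(v, F) = 6 + (F + v)/(-9 + F) (J(v, F) = 6 + (v + F)/(-9 + F) = 6 + (F + v)/(-9 + F))
q(z) = 3*z (q(z) = (2*z + z)*1 = (3*z)*1 = 3*z)
1108*q(20) + J(-38, 1) = 1108*(3*20) + (-54 - 38 + 7*1)/(-9 + 1) = 1108*60 + (-54 - 38 + 7)/(-8) = 66480 - ⅛*(-85) = 66480 + 85/8 = 531925/8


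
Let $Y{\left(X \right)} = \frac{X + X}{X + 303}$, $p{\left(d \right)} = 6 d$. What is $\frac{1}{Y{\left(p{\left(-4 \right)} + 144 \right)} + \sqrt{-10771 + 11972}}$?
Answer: $- \frac{11280}{23870681} + \frac{19881 \sqrt{1201}}{23870681} \approx 0.028391$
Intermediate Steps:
$Y{\left(X \right)} = \frac{2 X}{303 + X}$
$\frac{1}{Y{\left(p{\left(-4 \right)} + 144 \right)} + \sqrt{-10771 + 11972}} = \frac{1}{\frac{2 \left(6 \left(-4\right) + 144\right)}{303 + \left(6 \left(-4\right) + 144\right)} + \sqrt{-10771 + 11972}} = \frac{1}{\frac{2 \left(-24 + 144\right)}{303 + \left(-24 + 144\right)} + \sqrt{1201}} = \frac{1}{2 \cdot 120 \frac{1}{303 + 120} + \sqrt{1201}} = \frac{1}{2 \cdot 120 \cdot \frac{1}{423} + \sqrt{1201}} = \frac{1}{\frac{80}{141} + \sqrt{1201}}$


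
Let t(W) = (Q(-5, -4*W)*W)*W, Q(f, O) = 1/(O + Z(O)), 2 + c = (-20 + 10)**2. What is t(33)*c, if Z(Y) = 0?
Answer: -1617/2 ≈ -808.50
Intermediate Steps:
c = 98 (c = -2 + (-20 + 10)**2 = -2 + (-10)**2 = -2 + 100 = 98)
Q(f, O) = 1/O (Q(f, O) = 1/(O + 0) = 1/O)
t(W) = -W/4 (t(W) = (W/((-4*W)))*W = ((-1/(4*W))*W)*W = -W/4)
t(33)*c = -1/4*33*98 = -33/4*98 = -1617/2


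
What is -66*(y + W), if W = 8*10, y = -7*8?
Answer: -1584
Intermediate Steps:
y = -56
W = 80
-66*(y + W) = -66*(-56 + 80) = -66*24 = -1584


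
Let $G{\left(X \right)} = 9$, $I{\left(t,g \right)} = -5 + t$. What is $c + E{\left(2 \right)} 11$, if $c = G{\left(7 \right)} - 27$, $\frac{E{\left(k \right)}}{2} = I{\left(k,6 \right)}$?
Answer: $-84$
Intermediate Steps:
$E{\left(k \right)} = -10 + 2 k$ ($E{\left(k \right)} = 2 \left(-5 + k\right) = -10 + 2 k$)
$c = -18$ ($c = 9 - 27 = -18$)
$c + E{\left(2 \right)} 11 = -18 + \left(-10 + 2 \cdot 2\right) 11 = -18 + \left(-10 + 4\right) 11 = -18 - 66 = -84$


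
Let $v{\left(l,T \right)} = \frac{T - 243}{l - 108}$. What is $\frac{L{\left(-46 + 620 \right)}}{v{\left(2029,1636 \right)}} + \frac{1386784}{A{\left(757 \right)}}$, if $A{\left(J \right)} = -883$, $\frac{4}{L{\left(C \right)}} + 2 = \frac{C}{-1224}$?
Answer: $- \frac{2923087262096}{1858558709} \approx -1572.8$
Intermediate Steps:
$v{\left(l,T \right)} = \frac{-243 + T}{-108 + l}$
$L{\left(C \right)} = \frac{4}{-2 - \frac{C}{1224}}$ ($L{\left(C \right)} = \frac{4}{-2 + \frac{C}{-1224}} = \frac{4}{-2 + C \left(- \frac{1}{1224}\right)} = \frac{4}{-2 - \frac{C}{1224}}$)
$\frac{L{\left(-46 + 620 \right)}}{v{\left(2029,1636 \right)}} + \frac{1386784}{A{\left(757 \right)}} = \frac{\left(-4896\right) \frac{1}{2448 + \left(-46 + 620\right)}}{\frac{1}{-108 + 2029} \left(-243 + 1636\right)} + \frac{1386784}{-883} = \frac{\left(-4896\right) \frac{1}{2448 + 574}}{\frac{1}{1921} \cdot 1393} + 1386784 \left(- \frac{1}{883}\right) = \frac{\left(-4896\right) \frac{1}{3022}}{\frac{1}{1921} \cdot 1393} - \frac{1386784}{883} = \frac{\left(-4896\right) \frac{1}{3022}}{\frac{1393}{1921}} - \frac{1386784}{883} = \left(- \frac{2448}{1511}\right) \frac{1921}{1393} - \frac{1386784}{883} = - \frac{4702608}{2104823} - \frac{1386784}{883} = - \frac{2923087262096}{1858558709}$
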